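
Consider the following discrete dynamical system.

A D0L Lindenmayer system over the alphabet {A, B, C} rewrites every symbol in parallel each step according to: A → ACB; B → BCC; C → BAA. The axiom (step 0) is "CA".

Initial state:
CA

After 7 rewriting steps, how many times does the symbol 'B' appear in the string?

gen 0: CA
gen 1: BAAACB
gen 2: BCCACBACBACBBAABCC
gen 3: BCCBAABAAACBBAABCCACBBAABCCACBBAABCCBCCACBACBBCCBAABAA
gen 4: BCCBAABAABCCACBACBBCCACBACBACBBAABCCBCCACBACBBCCBAABAAACBB…ABAABCCBAABAAACBBAABCCACBBAABCCBCCBAABAABCCACBACBBCCACBACB  (len 162)
gen 5: BCCBAABAABCCACBACBBCCACBACBBCCBAABAAACBBAABCCACBBAABCCBCCB…BACBBCCBAABAAACBBAABCCACBBAABCCBCCBAABAAACBBAABCCACBBAABCC  (len 486)
gen 6: BCCBAABAABCCACBACBBCCACBACBBCCBAABAAACBBAABCCACBBAABCCBCCB…BACBACBBAABCCBCCACBACBBCCBAABAAACBBAABCCBCCACBACBBCCBAABAA  (len 1458)
gen 7: BCCBAABAABCCACBACBBCCACBACBBCCBAABAAACBBAABCCACBBAABCCBCCB…ABAABCCBAABAAACBBAABCCACBBAABCCBCCBAABAABCCACBACBBCCACBACB  (len 4374)

1458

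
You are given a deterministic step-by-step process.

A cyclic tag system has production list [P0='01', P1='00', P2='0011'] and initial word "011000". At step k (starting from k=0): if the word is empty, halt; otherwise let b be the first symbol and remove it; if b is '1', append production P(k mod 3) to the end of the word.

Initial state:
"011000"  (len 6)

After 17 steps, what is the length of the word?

3

t=0: "011000"  (len 6)
t=1: "11000"  (len 5)
t=2: "100000"  (len 6)
t=3: "000000011"  (len 9)
t=4: "00000011"  (len 8)
t=5: "0000011"  (len 7)
t=6: "000011"  (len 6)
t=7: "00011"  (len 5)
t=8: "0011"  (len 4)
t=9: "011"  (len 3)
t=10: "11"  (len 2)
t=11: "100"  (len 3)
t=12: "000011"  (len 6)
t=13: "00011"  (len 5)
t=14: "0011"  (len 4)
t=15: "011"  (len 3)
t=16: "11"  (len 2)
t=17: "100"  (len 3)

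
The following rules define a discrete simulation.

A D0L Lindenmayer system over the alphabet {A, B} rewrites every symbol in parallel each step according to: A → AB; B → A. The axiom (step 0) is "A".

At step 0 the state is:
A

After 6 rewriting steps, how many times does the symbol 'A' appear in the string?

t=0: A
t=1: AB
t=2: ABA
t=3: ABAAB
t=4: ABAABABA
t=5: ABAABABAABAAB
t=6: ABAABABAABAABABAABABA

13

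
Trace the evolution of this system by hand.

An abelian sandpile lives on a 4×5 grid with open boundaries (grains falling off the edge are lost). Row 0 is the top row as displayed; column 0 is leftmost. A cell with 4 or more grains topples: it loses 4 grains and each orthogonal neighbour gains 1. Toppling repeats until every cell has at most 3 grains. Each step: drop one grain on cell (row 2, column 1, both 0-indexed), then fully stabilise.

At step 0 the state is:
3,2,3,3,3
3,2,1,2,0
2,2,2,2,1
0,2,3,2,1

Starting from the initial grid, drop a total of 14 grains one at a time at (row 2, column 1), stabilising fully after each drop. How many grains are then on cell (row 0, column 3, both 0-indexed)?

0) 3,2,3,3,3
3,2,1,2,0
2,2,2,2,1
0,2,3,2,1
1) 3,2,3,3,3
3,2,1,2,0
2,3,2,2,1
0,2,3,2,1
2) 3,2,3,3,3
3,3,1,2,0
3,0,3,2,1
0,3,3,2,1
3) 3,2,3,3,3
3,3,1,2,0
3,1,3,2,1
0,3,3,2,1
4) 3,2,3,3,3
3,3,1,2,0
3,2,3,2,1
0,3,3,2,1
5) 3,2,3,3,3
3,3,1,2,0
3,3,3,2,1
0,3,3,2,1
6) 1,2,2,2,0
3,0,3,1,2
2,2,0,2,2
2,2,3,0,2
7) 1,2,2,2,0
3,0,3,1,2
2,3,0,2,2
2,2,3,0,2
8) 1,2,2,2,0
3,1,3,1,2
3,0,1,2,2
2,3,3,0,2
9) 1,2,2,2,0
3,1,3,1,2
3,1,1,2,2
2,3,3,0,2
10) 1,2,2,2,0
3,1,3,1,2
3,2,1,2,2
2,3,3,0,2
11) 1,2,2,2,0
3,1,3,1,2
3,3,1,2,2
2,3,3,0,2
12) 2,2,2,2,0
0,3,3,1,2
2,2,3,2,2
0,2,0,1,2
13) 2,2,2,2,0
0,3,3,1,2
2,3,3,2,2
0,2,0,1,2
14) 2,3,3,2,0
1,1,1,2,2
3,2,1,3,2
0,3,1,1,2

2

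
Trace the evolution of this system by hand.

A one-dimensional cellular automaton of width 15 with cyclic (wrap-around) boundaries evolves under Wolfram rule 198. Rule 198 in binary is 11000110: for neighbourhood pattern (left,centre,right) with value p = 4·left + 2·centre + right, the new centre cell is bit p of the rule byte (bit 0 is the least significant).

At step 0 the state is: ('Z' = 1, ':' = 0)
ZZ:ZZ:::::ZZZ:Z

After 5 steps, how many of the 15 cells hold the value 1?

7

gen 0: ZZ:ZZ:::::ZZZ:Z
gen 1: ZZ::Z::::Z:ZZ::
gen 2: :Z:ZZ:::ZZ::Z:Z
gen 3: :Z::Z::Z:Z:ZZ:Z
gen 4: :Z:ZZ:ZZ:Z::Z:Z
gen 5: :Z::Z::Z:Z:ZZ:Z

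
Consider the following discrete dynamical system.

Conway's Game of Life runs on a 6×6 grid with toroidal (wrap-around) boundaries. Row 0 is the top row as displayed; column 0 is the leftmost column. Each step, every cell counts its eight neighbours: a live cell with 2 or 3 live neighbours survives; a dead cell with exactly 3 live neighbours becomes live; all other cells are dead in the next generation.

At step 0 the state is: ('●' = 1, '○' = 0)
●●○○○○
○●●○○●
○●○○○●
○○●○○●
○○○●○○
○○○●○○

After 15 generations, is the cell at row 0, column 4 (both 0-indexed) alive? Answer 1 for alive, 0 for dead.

k=0  ●●○○○○
○●●○○●
○●○○○●
○○●○○●
○○○●○○
○○○●○○
k=1  ●●○○○○
○○●○○●
○●○○●●
●○●○●○
○○●●●○
○○●○○○
k=2  ●●●○○○
○○●○●●
○●●○●○
●○●○○○
○○●○●●
○○●○○○
k=3  ●○●○○●
○○○○●●
●○●○●○
●○●○●○
○○●○○●
●○●○○●
k=4  ○○○●○○
○○○○●○
●○○○●○
●○●○●○
○○●○●○
○○●●●○
k=5  ○○●○○○
○○○●●●
○●○○●○
○○○○●○
○○●○●○
○○●○●○
k=6  ○○●○○●
○○●●●●
○○○○○○
○○○○●●
○○○○●●
○●●○○○
k=7  ●○○○○●
○○●●●●
○○○○○○
○○○○●●
●○○●●●
●●●●●●
k=8  ○○○○○○
●○○●●●
○○○○○○
●○○●○○
○○○○○○
○○●○○○
k=9  ○○○●●●
○○○○●●
●○○●○○
○○○○○○
○○○○○○
○○○○○○
k=10  ○○○●○●
●○○○○○
○○○○●●
○○○○○○
○○○○○○
○○○○●○
k=11  ○○○○●●
●○○○○○
○○○○○●
○○○○○○
○○○○○○
○○○○●○
k=12  ○○○○●●
●○○○●○
○○○○○○
○○○○○○
○○○○○○
○○○○●●
k=13  ●○○●○○
○○○○●○
○○○○○○
○○○○○○
○○○○○○
○○○○●●
k=14  ○○○●○○
○○○○○○
○○○○○○
○○○○○○
○○○○○○
○○○○●●
k=15  ○○○○●○
○○○○○○
○○○○○○
○○○○○○
○○○○○○
○○○○●○

1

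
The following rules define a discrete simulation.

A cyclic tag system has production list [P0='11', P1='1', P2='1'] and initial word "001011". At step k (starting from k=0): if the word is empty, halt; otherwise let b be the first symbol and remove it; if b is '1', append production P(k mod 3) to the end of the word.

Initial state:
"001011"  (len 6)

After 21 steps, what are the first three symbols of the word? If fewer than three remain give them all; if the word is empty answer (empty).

[0] "001011"  (len 6)
[1] "01011"  (len 5)
[2] "1011"  (len 4)
[3] "0111"  (len 4)
[4] "111"  (len 3)
[5] "111"  (len 3)
[6] "111"  (len 3)
[7] "1111"  (len 4)
[8] "1111"  (len 4)
[9] "1111"  (len 4)
[10] "11111"  (len 5)
[11] "11111"  (len 5)
[12] "11111"  (len 5)
[13] "111111"  (len 6)
[14] "111111"  (len 6)
[15] "111111"  (len 6)
[16] "1111111"  (len 7)
[17] "1111111"  (len 7)
[18] "1111111"  (len 7)
[19] "11111111"  (len 8)
[20] "11111111"  (len 8)
[21] "11111111"  (len 8)

111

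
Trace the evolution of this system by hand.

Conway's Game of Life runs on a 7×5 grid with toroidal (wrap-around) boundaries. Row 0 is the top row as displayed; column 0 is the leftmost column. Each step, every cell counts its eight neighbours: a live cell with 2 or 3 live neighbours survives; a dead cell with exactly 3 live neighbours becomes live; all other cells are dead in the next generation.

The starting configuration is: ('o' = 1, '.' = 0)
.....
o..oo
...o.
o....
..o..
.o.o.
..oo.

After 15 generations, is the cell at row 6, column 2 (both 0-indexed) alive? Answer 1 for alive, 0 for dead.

1

gen 0: .....
o..oo
...o.
o....
..o..
.o.o.
..oo.
gen 1: ..o..
...oo
o..o.
.....
.oo..
.o.o.
..oo.
gen 2: ..o.o
..ooo
...o.
.oo..
.oo..
.o.o.
.o.o.
gen 3: oo..o
..o.o
.o..o
.o.o.
o..o.
oo.o.
oo.oo
gen 4: .....
..o.o
.o..o
.o.o.
o..o.
...o.
...o.
gen 5: ...o.
o..o.
.o..o
.o.o.
...o.
..oo.
.....
gen 6: ....o
o.oo.
.o.oo
o..oo
...oo
..oo.
..oo.
gen 7: .o..o
ooo..
.o...
.....
o....
.....
..o.o
gen 8: ....o
..o..
ooo..
.....
.....
.....
o..o.
gen 9: ...oo
o.oo.
.oo..
.o...
.....
.....
....o
gen 10: o.o..
o....
o..o.
.oo..
.....
.....
...oo
gen 11: oo.o.
o....
o.o.o
.oo..
.....
.....
...oo
gen 12: oooo.
..oo.
o.ooo
oooo.
.....
.....
o.ooo
gen 13: o....
.....
o....
o....
.oo..
...oo
o....
gen 14: .....
.....
.....
o....
ooooo
ooooo
o....
gen 15: .....
.....
.....
o.oo.
.....
.....
o.oo.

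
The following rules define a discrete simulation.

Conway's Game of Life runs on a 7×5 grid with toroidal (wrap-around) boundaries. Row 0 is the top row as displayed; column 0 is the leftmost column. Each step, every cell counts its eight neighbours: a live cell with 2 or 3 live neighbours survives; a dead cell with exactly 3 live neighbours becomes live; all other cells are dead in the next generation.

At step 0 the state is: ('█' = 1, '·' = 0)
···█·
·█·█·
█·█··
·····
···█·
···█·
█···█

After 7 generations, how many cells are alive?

step 0: ···█·
·█·█·
█·█··
·····
···█·
···█·
█···█
step 1: █·██·
·█·██
·██··
·····
·····
···█·
···██
step 2: ██···
····█
████·
·····
·····
···██
·····
step 3: █····
···██
█████
·██··
·····
·····
█···█
step 4: █··█·
·····
·····
····█
·····
·····
█···█
step 5: █····
·····
·····
·····
·····
·····
█···█
step 6: █···█
·····
·····
·····
·····
·····
█···█
step 7: █···█
·····
·····
·····
·····
·····
█···█

4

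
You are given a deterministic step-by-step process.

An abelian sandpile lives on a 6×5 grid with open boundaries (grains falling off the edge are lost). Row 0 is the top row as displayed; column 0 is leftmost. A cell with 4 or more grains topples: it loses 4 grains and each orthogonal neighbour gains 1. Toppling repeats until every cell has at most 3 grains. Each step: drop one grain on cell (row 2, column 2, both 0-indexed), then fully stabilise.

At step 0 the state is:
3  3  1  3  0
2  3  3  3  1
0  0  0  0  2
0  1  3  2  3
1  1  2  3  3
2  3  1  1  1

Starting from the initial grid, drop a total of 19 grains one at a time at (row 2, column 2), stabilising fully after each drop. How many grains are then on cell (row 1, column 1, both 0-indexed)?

2

k=0  3  3  1  3  0
2  3  3  3  1
0  0  0  0  2
0  1  3  2  3
1  1  2  3  3
2  3  1  1  1
k=1  3  3  1  3  0
2  3  3  3  1
0  0  1  0  2
0  1  3  2  3
1  1  2  3  3
2  3  1  1  1
k=2  3  3  1  3  0
2  3  3  3  1
0  0  2  0  2
0  1  3  2  3
1  1  2  3  3
2  3  1  1  1
k=3  3  3  1  3  0
2  3  3  3  1
0  0  3  0  2
0  1  3  2  3
1  1  2  3  3
2  3  1  1  1
k=4  1  2  0  1  1
0  2  3  1  2
1  2  2  2  2
0  2  0  3  3
1  1  3  3  3
2  3  1  1  1
k=5  1  2  0  1  1
0  2  3  1  2
1  2  3  2  2
0  2  0  3  3
1  1  3  3  3
2  3  1  1  1
k=6  1  2  1  1  1
0  3  0  2  2
1  3  1  3  2
0  2  1  3  3
1  1  3  3  3
2  3  1  1  1
k=7  1  2  1  1  1
0  3  0  2  2
1  3  2  3  2
0  2  1  3  3
1  1  3  3  3
2  3  1  1  1
k=8  1  2  1  1  1
0  3  0  2  2
1  3  3  3  2
0  2  1  3  3
1  1  3  3  3
2  3  1  1  1
k=9  1  3  1  1  1
1  0  2  3  3
2  2  3  2  0
1  0  1  3  2
1  3  1  2  1
2  3  2  2  2
k=10  1  3  1  1  1
1  0  3  3  3
2  3  0  3  0
1  0  2  3  2
1  3  1  2  1
2  3  2  2  2
k=11  1  3  1  1  1
1  0  3  3  3
2  3  1  3  0
1  0  2  3  2
1  3  1  2  1
2  3  2  2  2
k=12  1  3  1  1  1
1  0  3  3  3
2  3  2  3  0
1  0  2  3  2
1  3  1  2  1
2  3  2  2  2
k=13  1  3  1  1  1
1  0  3  3  3
2  3  3  3  0
1  0  2  3  2
1  3  1  2  1
2  3  2  2  2
k=14  1  3  2  2  2
1  2  2  2  0
3  1  0  3  2
1  2  1  1  3
1  3  2  3  1
2  3  2  2  2
k=15  1  3  2  2  2
1  2  2  2  0
3  1  1  3  2
1  2  1  1  3
1  3  2  3  1
2  3  2  2  2
k=16  1  3  2  2  2
1  2  2  2  0
3  1  2  3  2
1  2  1  1  3
1  3  2  3  1
2  3  2  2  2
k=17  1  3  2  2  2
1  2  2  2  0
3  1  3  3  2
1  2  1  1  3
1  3  2  3  1
2  3  2  2  2
k=18  1  3  2  2  2
1  2  3  3  0
3  2  1  0  3
1  2  2  2  3
1  3  2  3  1
2  3  2  2  2
k=19  1  3  2  2  2
1  2  3  3  0
3  2  2  0  3
1  2  2  2  3
1  3  2  3  1
2  3  2  2  2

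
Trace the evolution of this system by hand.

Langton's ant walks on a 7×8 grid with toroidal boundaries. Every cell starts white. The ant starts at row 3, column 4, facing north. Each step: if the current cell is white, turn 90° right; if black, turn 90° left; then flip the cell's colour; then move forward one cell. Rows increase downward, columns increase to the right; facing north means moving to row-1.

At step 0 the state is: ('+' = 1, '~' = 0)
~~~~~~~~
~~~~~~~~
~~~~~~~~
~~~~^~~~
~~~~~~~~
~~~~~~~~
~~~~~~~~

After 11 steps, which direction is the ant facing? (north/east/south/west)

west

[0] ~~~~~~~~
~~~~~~~~
~~~~~~~~
~~~~^~~~
~~~~~~~~
~~~~~~~~
~~~~~~~~
[1] ~~~~~~~~
~~~~~~~~
~~~~~~~~
~~~~+>~~
~~~~~~~~
~~~~~~~~
~~~~~~~~
[2] ~~~~~~~~
~~~~~~~~
~~~~~~~~
~~~~++~~
~~~~~v~~
~~~~~~~~
~~~~~~~~
[3] ~~~~~~~~
~~~~~~~~
~~~~~~~~
~~~~++~~
~~~~<+~~
~~~~~~~~
~~~~~~~~
[4] ~~~~~~~~
~~~~~~~~
~~~~~~~~
~~~~^+~~
~~~~++~~
~~~~~~~~
~~~~~~~~
[5] ~~~~~~~~
~~~~~~~~
~~~~~~~~
~~~<~+~~
~~~~++~~
~~~~~~~~
~~~~~~~~
[6] ~~~~~~~~
~~~~~~~~
~~~^~~~~
~~~+~+~~
~~~~++~~
~~~~~~~~
~~~~~~~~
[7] ~~~~~~~~
~~~~~~~~
~~~+>~~~
~~~+~+~~
~~~~++~~
~~~~~~~~
~~~~~~~~
[8] ~~~~~~~~
~~~~~~~~
~~~++~~~
~~~+v+~~
~~~~++~~
~~~~~~~~
~~~~~~~~
[9] ~~~~~~~~
~~~~~~~~
~~~++~~~
~~~<++~~
~~~~++~~
~~~~~~~~
~~~~~~~~
[10] ~~~~~~~~
~~~~~~~~
~~~++~~~
~~~~++~~
~~~v++~~
~~~~~~~~
~~~~~~~~
[11] ~~~~~~~~
~~~~~~~~
~~~++~~~
~~~~++~~
~~<+++~~
~~~~~~~~
~~~~~~~~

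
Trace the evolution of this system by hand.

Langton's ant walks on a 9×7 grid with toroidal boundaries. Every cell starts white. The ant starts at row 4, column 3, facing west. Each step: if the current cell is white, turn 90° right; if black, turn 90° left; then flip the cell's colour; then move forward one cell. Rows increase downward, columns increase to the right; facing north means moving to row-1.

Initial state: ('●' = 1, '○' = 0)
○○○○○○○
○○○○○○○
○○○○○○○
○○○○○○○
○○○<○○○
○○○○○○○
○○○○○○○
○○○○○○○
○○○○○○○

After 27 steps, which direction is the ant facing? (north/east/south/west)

south

step 0: ○○○○○○○
○○○○○○○
○○○○○○○
○○○○○○○
○○○<○○○
○○○○○○○
○○○○○○○
○○○○○○○
○○○○○○○
step 1: ○○○○○○○
○○○○○○○
○○○○○○○
○○○^○○○
○○○●○○○
○○○○○○○
○○○○○○○
○○○○○○○
○○○○○○○
step 2: ○○○○○○○
○○○○○○○
○○○○○○○
○○○●>○○
○○○●○○○
○○○○○○○
○○○○○○○
○○○○○○○
○○○○○○○
step 3: ○○○○○○○
○○○○○○○
○○○○○○○
○○○●●○○
○○○●v○○
○○○○○○○
○○○○○○○
○○○○○○○
○○○○○○○
step 4: ○○○○○○○
○○○○○○○
○○○○○○○
○○○●●○○
○○○<●○○
○○○○○○○
○○○○○○○
○○○○○○○
○○○○○○○
step 5: ○○○○○○○
○○○○○○○
○○○○○○○
○○○●●○○
○○○○●○○
○○○v○○○
○○○○○○○
○○○○○○○
○○○○○○○
step 6: ○○○○○○○
○○○○○○○
○○○○○○○
○○○●●○○
○○○○●○○
○○<●○○○
○○○○○○○
○○○○○○○
○○○○○○○
step 7: ○○○○○○○
○○○○○○○
○○○○○○○
○○○●●○○
○○^○●○○
○○●●○○○
○○○○○○○
○○○○○○○
○○○○○○○
step 8: ○○○○○○○
○○○○○○○
○○○○○○○
○○○●●○○
○○●>●○○
○○●●○○○
○○○○○○○
○○○○○○○
○○○○○○○
step 9: ○○○○○○○
○○○○○○○
○○○○○○○
○○○●●○○
○○●●●○○
○○●v○○○
○○○○○○○
○○○○○○○
○○○○○○○
step 10: ○○○○○○○
○○○○○○○
○○○○○○○
○○○●●○○
○○●●●○○
○○●○>○○
○○○○○○○
○○○○○○○
○○○○○○○
step 11: ○○○○○○○
○○○○○○○
○○○○○○○
○○○●●○○
○○●●●○○
○○●○●○○
○○○○v○○
○○○○○○○
○○○○○○○
step 12: ○○○○○○○
○○○○○○○
○○○○○○○
○○○●●○○
○○●●●○○
○○●○●○○
○○○<●○○
○○○○○○○
○○○○○○○
step 13: ○○○○○○○
○○○○○○○
○○○○○○○
○○○●●○○
○○●●●○○
○○●^●○○
○○○●●○○
○○○○○○○
○○○○○○○
step 14: ○○○○○○○
○○○○○○○
○○○○○○○
○○○●●○○
○○●●●○○
○○●●>○○
○○○●●○○
○○○○○○○
○○○○○○○
step 15: ○○○○○○○
○○○○○○○
○○○○○○○
○○○●●○○
○○●●^○○
○○●●○○○
○○○●●○○
○○○○○○○
○○○○○○○
step 16: ○○○○○○○
○○○○○○○
○○○○○○○
○○○●●○○
○○●<○○○
○○●●○○○
○○○●●○○
○○○○○○○
○○○○○○○
step 17: ○○○○○○○
○○○○○○○
○○○○○○○
○○○●●○○
○○●○○○○
○○●v○○○
○○○●●○○
○○○○○○○
○○○○○○○
step 18: ○○○○○○○
○○○○○○○
○○○○○○○
○○○●●○○
○○●○○○○
○○●○>○○
○○○●●○○
○○○○○○○
○○○○○○○
step 19: ○○○○○○○
○○○○○○○
○○○○○○○
○○○●●○○
○○●○○○○
○○●○●○○
○○○●v○○
○○○○○○○
○○○○○○○
step 20: ○○○○○○○
○○○○○○○
○○○○○○○
○○○●●○○
○○●○○○○
○○●○●○○
○○○●○>○
○○○○○○○
○○○○○○○
step 21: ○○○○○○○
○○○○○○○
○○○○○○○
○○○●●○○
○○●○○○○
○○●○●○○
○○○●○●○
○○○○○v○
○○○○○○○
step 22: ○○○○○○○
○○○○○○○
○○○○○○○
○○○●●○○
○○●○○○○
○○●○●○○
○○○●○●○
○○○○<●○
○○○○○○○
step 23: ○○○○○○○
○○○○○○○
○○○○○○○
○○○●●○○
○○●○○○○
○○●○●○○
○○○●^●○
○○○○●●○
○○○○○○○
step 24: ○○○○○○○
○○○○○○○
○○○○○○○
○○○●●○○
○○●○○○○
○○●○●○○
○○○●●>○
○○○○●●○
○○○○○○○
step 25: ○○○○○○○
○○○○○○○
○○○○○○○
○○○●●○○
○○●○○○○
○○●○●^○
○○○●●○○
○○○○●●○
○○○○○○○
step 26: ○○○○○○○
○○○○○○○
○○○○○○○
○○○●●○○
○○●○○○○
○○●○●●>
○○○●●○○
○○○○●●○
○○○○○○○
step 27: ○○○○○○○
○○○○○○○
○○○○○○○
○○○●●○○
○○●○○○○
○○●○●●●
○○○●●○v
○○○○●●○
○○○○○○○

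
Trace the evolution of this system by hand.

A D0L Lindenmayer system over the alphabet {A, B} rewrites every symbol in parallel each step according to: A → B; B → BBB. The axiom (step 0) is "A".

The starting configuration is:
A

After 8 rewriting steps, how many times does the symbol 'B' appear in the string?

2187

step 0: A
step 1: B
step 2: BBB
step 3: BBBBBBBBB
step 4: BBBBBBBBBBBBBBBBBBBBBBBBBBB
step 5: BBBBBBBBBBBBBBBBBBBBBBBBBBBBBBBBBBBBBBBBBBBBBBBBBBBBBBBBBBBBBBBBBBBBBBBBBBBBBBBBB
step 6: BBBBBBBBBBBBBBBBBBBBBBBBBBBBBBBBBBBBBBBBBBBBBBBBBBBBBBBBBB…BBBBBBBBBBBBBBBBBBBBBBBBBBBBBBBBBBBBBBBBBBBBBBBBBBBBBBBBBB  (len 243)
step 7: BBBBBBBBBBBBBBBBBBBBBBBBBBBBBBBBBBBBBBBBBBBBBBBBBBBBBBBBBB…BBBBBBBBBBBBBBBBBBBBBBBBBBBBBBBBBBBBBBBBBBBBBBBBBBBBBBBBBB  (len 729)
step 8: BBBBBBBBBBBBBBBBBBBBBBBBBBBBBBBBBBBBBBBBBBBBBBBBBBBBBBBBBB…BBBBBBBBBBBBBBBBBBBBBBBBBBBBBBBBBBBBBBBBBBBBBBBBBBBBBBBBBB  (len 2187)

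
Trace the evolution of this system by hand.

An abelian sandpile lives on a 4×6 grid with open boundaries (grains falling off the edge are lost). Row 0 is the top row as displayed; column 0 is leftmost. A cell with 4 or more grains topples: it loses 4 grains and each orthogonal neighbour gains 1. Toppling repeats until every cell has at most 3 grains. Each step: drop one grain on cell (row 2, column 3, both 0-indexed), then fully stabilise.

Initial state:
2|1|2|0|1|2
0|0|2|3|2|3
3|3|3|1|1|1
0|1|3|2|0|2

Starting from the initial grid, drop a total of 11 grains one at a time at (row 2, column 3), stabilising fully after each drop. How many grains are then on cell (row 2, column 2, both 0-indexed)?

gen 0: 2|1|2|0|1|2
0|0|2|3|2|3
3|3|3|1|1|1
0|1|3|2|0|2
gen 1: 2|1|2|0|1|2
0|0|2|3|2|3
3|3|3|2|1|1
0|1|3|2|0|2
gen 2: 2|1|2|0|1|2
0|0|2|3|2|3
3|3|3|3|1|1
0|1|3|2|0|2
gen 3: 2|1|3|1|1|2
1|2|0|1|3|3
0|1|3|3|2|1
1|3|1|0|1|2
gen 4: 2|1|3|1|1|2
1|2|1|2|3|3
0|2|0|1|3|1
1|3|2|1|1|2
gen 5: 2|1|3|1|1|2
1|2|1|2|3|3
0|2|0|2|3|1
1|3|2|1|1|2
gen 6: 2|1|3|1|1|2
1|2|1|2|3|3
0|2|0|3|3|1
1|3|2|1|1|2
gen 7: 2|1|3|2|2|3
1|2|2|0|2|0
0|2|1|2|1|3
1|3|2|2|2|2
gen 8: 2|1|3|2|2|3
1|2|2|0|2|0
0|2|1|3|1|3
1|3|2|2|2|2
gen 9: 2|1|3|2|2|3
1|2|2|1|2|0
0|2|2|0|2|3
1|3|2|3|2|2
gen 10: 2|1|3|2|2|3
1|2|2|1|2|0
0|2|2|1|2|3
1|3|2|3|2|2
gen 11: 2|1|3|2|2|3
1|2|2|1|2|0
0|2|2|2|2|3
1|3|2|3|2|2

2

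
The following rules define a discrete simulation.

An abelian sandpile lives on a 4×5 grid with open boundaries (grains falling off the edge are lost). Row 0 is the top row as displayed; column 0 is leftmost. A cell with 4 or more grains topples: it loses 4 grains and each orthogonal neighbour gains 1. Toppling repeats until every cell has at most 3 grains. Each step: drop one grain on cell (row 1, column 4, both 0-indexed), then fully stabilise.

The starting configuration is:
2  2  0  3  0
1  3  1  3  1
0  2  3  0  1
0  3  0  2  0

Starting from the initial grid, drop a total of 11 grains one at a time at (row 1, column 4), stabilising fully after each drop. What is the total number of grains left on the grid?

31

step 0: 2  2  0  3  0
1  3  1  3  1
0  2  3  0  1
0  3  0  2  0
step 1: 2  2  0  3  0
1  3  1  3  2
0  2  3  0  1
0  3  0  2  0
step 2: 2  2  0  3  0
1  3  1  3  3
0  2  3  0  1
0  3  0  2  0
step 3: 2  2  1  0  2
1  3  2  1  1
0  2  3  1  2
0  3  0  2  0
step 4: 2  2  1  0  2
1  3  2  1  2
0  2  3  1  2
0  3  0  2  0
step 5: 2  2  1  0  2
1  3  2  1  3
0  2  3  1  2
0  3  0  2  0
step 6: 2  2  1  0  3
1  3  2  2  0
0  2  3  1  3
0  3  0  2  0
step 7: 2  2  1  0  3
1  3  2  2  1
0  2  3  1  3
0  3  0  2  0
step 8: 2  2  1  0  3
1  3  2  2  2
0  2  3  1  3
0  3  0  2  0
step 9: 2  2  1  0  3
1  3  2  2  3
0  2  3  1  3
0  3  0  2  0
step 10: 2  2  1  1  0
1  3  2  3  2
0  2  3  2  0
0  3  0  2  1
step 11: 2  2  1  1  0
1  3  2  3  3
0  2  3  2  0
0  3  0  2  1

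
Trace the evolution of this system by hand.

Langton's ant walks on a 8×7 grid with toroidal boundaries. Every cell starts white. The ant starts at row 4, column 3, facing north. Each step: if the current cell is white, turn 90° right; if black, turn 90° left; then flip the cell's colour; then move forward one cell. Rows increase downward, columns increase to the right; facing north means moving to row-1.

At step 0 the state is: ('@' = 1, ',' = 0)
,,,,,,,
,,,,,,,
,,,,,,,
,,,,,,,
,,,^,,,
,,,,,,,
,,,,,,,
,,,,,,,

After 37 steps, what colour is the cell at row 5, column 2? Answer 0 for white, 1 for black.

0

gen 0: ,,,,,,,
,,,,,,,
,,,,,,,
,,,,,,,
,,,^,,,
,,,,,,,
,,,,,,,
,,,,,,,
gen 1: ,,,,,,,
,,,,,,,
,,,,,,,
,,,,,,,
,,,@>,,
,,,,,,,
,,,,,,,
,,,,,,,
gen 2: ,,,,,,,
,,,,,,,
,,,,,,,
,,,,,,,
,,,@@,,
,,,,v,,
,,,,,,,
,,,,,,,
gen 3: ,,,,,,,
,,,,,,,
,,,,,,,
,,,,,,,
,,,@@,,
,,,<@,,
,,,,,,,
,,,,,,,
gen 4: ,,,,,,,
,,,,,,,
,,,,,,,
,,,,,,,
,,,^@,,
,,,@@,,
,,,,,,,
,,,,,,,
gen 5: ,,,,,,,
,,,,,,,
,,,,,,,
,,,,,,,
,,<,@,,
,,,@@,,
,,,,,,,
,,,,,,,
gen 6: ,,,,,,,
,,,,,,,
,,,,,,,
,,^,,,,
,,@,@,,
,,,@@,,
,,,,,,,
,,,,,,,
gen 7: ,,,,,,,
,,,,,,,
,,,,,,,
,,@>,,,
,,@,@,,
,,,@@,,
,,,,,,,
,,,,,,,
gen 8: ,,,,,,,
,,,,,,,
,,,,,,,
,,@@,,,
,,@v@,,
,,,@@,,
,,,,,,,
,,,,,,,
gen 9: ,,,,,,,
,,,,,,,
,,,,,,,
,,@@,,,
,,<@@,,
,,,@@,,
,,,,,,,
,,,,,,,
gen 10: ,,,,,,,
,,,,,,,
,,,,,,,
,,@@,,,
,,,@@,,
,,v@@,,
,,,,,,,
,,,,,,,
gen 11: ,,,,,,,
,,,,,,,
,,,,,,,
,,@@,,,
,,,@@,,
,<@@@,,
,,,,,,,
,,,,,,,
gen 12: ,,,,,,,
,,,,,,,
,,,,,,,
,,@@,,,
,^,@@,,
,@@@@,,
,,,,,,,
,,,,,,,
gen 13: ,,,,,,,
,,,,,,,
,,,,,,,
,,@@,,,
,@>@@,,
,@@@@,,
,,,,,,,
,,,,,,,
gen 14: ,,,,,,,
,,,,,,,
,,,,,,,
,,@@,,,
,@@@@,,
,@v@@,,
,,,,,,,
,,,,,,,
gen 15: ,,,,,,,
,,,,,,,
,,,,,,,
,,@@,,,
,@@@@,,
,@,>@,,
,,,,,,,
,,,,,,,
gen 16: ,,,,,,,
,,,,,,,
,,,,,,,
,,@@,,,
,@@^@,,
,@,,@,,
,,,,,,,
,,,,,,,
gen 17: ,,,,,,,
,,,,,,,
,,,,,,,
,,@@,,,
,@<,@,,
,@,,@,,
,,,,,,,
,,,,,,,
gen 18: ,,,,,,,
,,,,,,,
,,,,,,,
,,@@,,,
,@,,@,,
,@v,@,,
,,,,,,,
,,,,,,,
gen 19: ,,,,,,,
,,,,,,,
,,,,,,,
,,@@,,,
,@,,@,,
,<@,@,,
,,,,,,,
,,,,,,,
gen 20: ,,,,,,,
,,,,,,,
,,,,,,,
,,@@,,,
,@,,@,,
,,@,@,,
,v,,,,,
,,,,,,,
gen 21: ,,,,,,,
,,,,,,,
,,,,,,,
,,@@,,,
,@,,@,,
,,@,@,,
<@,,,,,
,,,,,,,
gen 22: ,,,,,,,
,,,,,,,
,,,,,,,
,,@@,,,
,@,,@,,
^,@,@,,
@@,,,,,
,,,,,,,
gen 23: ,,,,,,,
,,,,,,,
,,,,,,,
,,@@,,,
,@,,@,,
@>@,@,,
@@,,,,,
,,,,,,,
gen 24: ,,,,,,,
,,,,,,,
,,,,,,,
,,@@,,,
,@,,@,,
@@@,@,,
@v,,,,,
,,,,,,,
gen 25: ,,,,,,,
,,,,,,,
,,,,,,,
,,@@,,,
,@,,@,,
@@@,@,,
@,>,,,,
,,,,,,,
gen 26: ,,,,,,,
,,,,,,,
,,,,,,,
,,@@,,,
,@,,@,,
@@@,@,,
@,@,,,,
,,v,,,,
gen 27: ,,,,,,,
,,,,,,,
,,,,,,,
,,@@,,,
,@,,@,,
@@@,@,,
@,@,,,,
,<@,,,,
gen 28: ,,,,,,,
,,,,,,,
,,,,,,,
,,@@,,,
,@,,@,,
@@@,@,,
@^@,,,,
,@@,,,,
gen 29: ,,,,,,,
,,,,,,,
,,,,,,,
,,@@,,,
,@,,@,,
@@@,@,,
@@>,,,,
,@@,,,,
gen 30: ,,,,,,,
,,,,,,,
,,,,,,,
,,@@,,,
,@,,@,,
@@^,@,,
@@,,,,,
,@@,,,,
gen 31: ,,,,,,,
,,,,,,,
,,,,,,,
,,@@,,,
,@,,@,,
@<,,@,,
@@,,,,,
,@@,,,,
gen 32: ,,,,,,,
,,,,,,,
,,,,,,,
,,@@,,,
,@,,@,,
@,,,@,,
@v,,,,,
,@@,,,,
gen 33: ,,,,,,,
,,,,,,,
,,,,,,,
,,@@,,,
,@,,@,,
@,,,@,,
@,>,,,,
,@@,,,,
gen 34: ,,,,,,,
,,,,,,,
,,,,,,,
,,@@,,,
,@,,@,,
@,,,@,,
@,@,,,,
,@v,,,,
gen 35: ,,,,,,,
,,,,,,,
,,,,,,,
,,@@,,,
,@,,@,,
@,,,@,,
@,@,,,,
,@,>,,,
gen 36: ,,,v,,,
,,,,,,,
,,,,,,,
,,@@,,,
,@,,@,,
@,,,@,,
@,@,,,,
,@,@,,,
gen 37: ,,<@,,,
,,,,,,,
,,,,,,,
,,@@,,,
,@,,@,,
@,,,@,,
@,@,,,,
,@,@,,,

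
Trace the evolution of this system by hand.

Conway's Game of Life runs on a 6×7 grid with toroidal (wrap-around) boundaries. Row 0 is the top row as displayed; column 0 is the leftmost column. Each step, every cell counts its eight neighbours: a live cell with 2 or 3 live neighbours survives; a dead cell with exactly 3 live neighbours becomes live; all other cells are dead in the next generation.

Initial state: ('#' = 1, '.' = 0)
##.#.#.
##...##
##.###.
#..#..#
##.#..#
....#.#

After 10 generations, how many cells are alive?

gen 0: ##.#.#.
##...##
##.###.
#..#..#
##.#..#
....#.#
gen 1: .##....
...#...
...#...
...#...
.####..
...##..
gen 2: ..#.#..
...#...
..###..
.......
.......
....#..
gen 3: ....#..
.......
..###..
...#...
.......
...#...
gen 4: .......
....#..
..###..
..###..
.......
.......
gen 5: .......
....#..
..#..#.
..#.#..
...#...
.......
gen 6: .......
.......
....##.
..#.#..
...#...
.......
gen 7: .......
.......
...###.
....##.
...#...
.......
gen 8: .......
....#..
...#.#.
.....#.
....#..
.......
gen 9: .......
....#..
.....#.
.....#.
.......
.......
gen 10: .......
.......
....##.
.......
.......
.......

2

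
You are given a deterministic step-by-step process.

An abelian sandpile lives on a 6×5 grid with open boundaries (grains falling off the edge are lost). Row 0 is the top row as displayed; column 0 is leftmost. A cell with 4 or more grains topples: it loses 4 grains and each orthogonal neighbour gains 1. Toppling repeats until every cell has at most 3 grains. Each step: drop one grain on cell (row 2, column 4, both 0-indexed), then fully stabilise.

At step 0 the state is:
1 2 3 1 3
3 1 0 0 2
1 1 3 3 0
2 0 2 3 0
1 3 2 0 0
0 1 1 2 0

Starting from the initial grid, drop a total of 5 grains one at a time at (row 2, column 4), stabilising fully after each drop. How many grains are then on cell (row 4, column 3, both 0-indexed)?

1

gen 0: 1 2 3 1 3
3 1 0 0 2
1 1 3 3 0
2 0 2 3 0
1 3 2 0 0
0 1 1 2 0
gen 1: 1 2 3 1 3
3 1 0 0 2
1 1 3 3 1
2 0 2 3 0
1 3 2 0 0
0 1 1 2 0
gen 2: 1 2 3 1 3
3 1 0 0 2
1 1 3 3 2
2 0 2 3 0
1 3 2 0 0
0 1 1 2 0
gen 3: 1 2 3 1 3
3 1 0 0 2
1 1 3 3 3
2 0 2 3 0
1 3 2 0 0
0 1 1 2 0
gen 4: 1 2 3 1 3
3 1 1 1 3
1 2 1 2 1
2 1 0 1 2
1 3 3 1 0
0 1 1 2 0
gen 5: 1 2 3 1 3
3 1 1 1 3
1 2 1 2 2
2 1 0 1 2
1 3 3 1 0
0 1 1 2 0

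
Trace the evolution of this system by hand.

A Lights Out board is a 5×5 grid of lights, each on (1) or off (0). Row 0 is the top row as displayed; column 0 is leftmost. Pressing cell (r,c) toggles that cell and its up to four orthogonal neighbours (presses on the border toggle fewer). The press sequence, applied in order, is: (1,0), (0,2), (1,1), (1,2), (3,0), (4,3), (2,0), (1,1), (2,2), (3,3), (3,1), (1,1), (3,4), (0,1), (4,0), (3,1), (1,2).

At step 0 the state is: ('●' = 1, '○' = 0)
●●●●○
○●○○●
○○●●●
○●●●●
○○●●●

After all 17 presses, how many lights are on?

gen 0: ●●●●○
○●○○●
○○●●●
○●●●●
○○●●●
gen 1: ○●●●○
●○○○●
●○●●●
○●●●●
○○●●●
gen 2: ○○○○○
●○●○●
●○●●●
○●●●●
○○●●●
gen 3: ○●○○○
○●○○●
●●●●●
○●●●●
○○●●●
gen 4: ○●●○○
○○●●●
●●○●●
○●●●●
○○●●●
gen 5: ○●●○○
○○●●●
○●○●●
●○●●●
●○●●●
gen 6: ○●●○○
○○●●●
○●○●●
●○●○●
●○○○○
gen 7: ○●●○○
●○●●●
●○○●●
○○●○●
●○○○○
gen 8: ○○●○○
○●○●●
●●○●●
○○●○●
●○○○○
gen 9: ○○●○○
○●●●●
●○●○●
○○○○●
●○○○○
gen 10: ○○●○○
○●●●●
●○●●●
○○●●○
●○○●○
gen 11: ○○●○○
○●●●●
●●●●●
●●○●○
●●○●○
gen 12: ○●●○○
●○○●●
●○●●●
●●○●○
●●○●○
gen 13: ○●●○○
●○○●●
●○●●○
●●○○●
●●○●●
gen 14: ●○○○○
●●○●●
●○●●○
●●○○●
●●○●●
gen 15: ●○○○○
●●○●●
●○●●○
○●○○●
○○○●●
gen 16: ●○○○○
●●○●●
●●●●○
●○●○●
○●○●●
gen 17: ●○●○○
●○●○●
●●○●○
●○●○●
○●○●●

14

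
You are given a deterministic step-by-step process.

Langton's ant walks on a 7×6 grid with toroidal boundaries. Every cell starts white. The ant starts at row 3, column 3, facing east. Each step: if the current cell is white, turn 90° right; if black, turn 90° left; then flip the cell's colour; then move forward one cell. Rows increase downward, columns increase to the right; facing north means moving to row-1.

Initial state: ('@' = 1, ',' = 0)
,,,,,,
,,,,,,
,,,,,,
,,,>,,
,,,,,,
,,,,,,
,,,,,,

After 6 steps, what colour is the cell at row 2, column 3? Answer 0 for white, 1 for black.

1

[0] ,,,,,,
,,,,,,
,,,,,,
,,,>,,
,,,,,,
,,,,,,
,,,,,,
[1] ,,,,,,
,,,,,,
,,,,,,
,,,@,,
,,,v,,
,,,,,,
,,,,,,
[2] ,,,,,,
,,,,,,
,,,,,,
,,,@,,
,,<@,,
,,,,,,
,,,,,,
[3] ,,,,,,
,,,,,,
,,,,,,
,,^@,,
,,@@,,
,,,,,,
,,,,,,
[4] ,,,,,,
,,,,,,
,,,,,,
,,@>,,
,,@@,,
,,,,,,
,,,,,,
[5] ,,,,,,
,,,,,,
,,,^,,
,,@,,,
,,@@,,
,,,,,,
,,,,,,
[6] ,,,,,,
,,,,,,
,,,@>,
,,@,,,
,,@@,,
,,,,,,
,,,,,,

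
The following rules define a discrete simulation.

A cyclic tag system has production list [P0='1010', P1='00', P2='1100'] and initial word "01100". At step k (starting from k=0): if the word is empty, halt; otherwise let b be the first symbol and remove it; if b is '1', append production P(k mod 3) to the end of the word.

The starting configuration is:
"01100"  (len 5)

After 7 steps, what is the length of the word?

4

k=0  "01100"  (len 5)
k=1  "1100"  (len 4)
k=2  "10000"  (len 5)
k=3  "00001100"  (len 8)
k=4  "0001100"  (len 7)
k=5  "001100"  (len 6)
k=6  "01100"  (len 5)
k=7  "1100"  (len 4)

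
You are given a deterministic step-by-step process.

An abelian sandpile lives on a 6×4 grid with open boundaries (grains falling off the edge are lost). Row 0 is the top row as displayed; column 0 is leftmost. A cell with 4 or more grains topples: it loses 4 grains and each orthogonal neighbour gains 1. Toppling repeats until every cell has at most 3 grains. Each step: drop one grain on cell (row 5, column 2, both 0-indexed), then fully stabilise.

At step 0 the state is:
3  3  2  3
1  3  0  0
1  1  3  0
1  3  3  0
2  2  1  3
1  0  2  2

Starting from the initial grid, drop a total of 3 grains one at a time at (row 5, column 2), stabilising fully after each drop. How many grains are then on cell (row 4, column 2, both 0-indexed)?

2

gen 0: 3  3  2  3
1  3  0  0
1  1  3  0
1  3  3  0
2  2  1  3
1  0  2  2
gen 1: 3  3  2  3
1  3  0  0
1  1  3  0
1  3  3  0
2  2  1  3
1  0  3  2
gen 2: 3  3  2  3
1  3  0  0
1  1  3  0
1  3  3  0
2  2  2  3
1  1  0  3
gen 3: 3  3  2  3
1  3  0  0
1  1  3  0
1  3  3  0
2  2  2  3
1  1  1  3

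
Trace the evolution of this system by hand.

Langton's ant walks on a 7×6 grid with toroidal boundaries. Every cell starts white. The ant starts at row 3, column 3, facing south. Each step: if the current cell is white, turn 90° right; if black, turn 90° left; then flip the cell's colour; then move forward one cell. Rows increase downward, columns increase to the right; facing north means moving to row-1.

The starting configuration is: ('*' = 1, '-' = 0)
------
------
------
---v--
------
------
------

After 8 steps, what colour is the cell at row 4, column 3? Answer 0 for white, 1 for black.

[0] ------
------
------
---v--
------
------
------
[1] ------
------
------
--<*--
------
------
------
[2] ------
------
--^---
--**--
------
------
------
[3] ------
------
--*>--
--**--
------
------
------
[4] ------
------
--**--
--*v--
------
------
------
[5] ------
------
--**--
--*->-
------
------
------
[6] ------
------
--**--
--*-*-
----v-
------
------
[7] ------
------
--**--
--*-*-
---<*-
------
------
[8] ------
------
--**--
--*^*-
---**-
------
------

1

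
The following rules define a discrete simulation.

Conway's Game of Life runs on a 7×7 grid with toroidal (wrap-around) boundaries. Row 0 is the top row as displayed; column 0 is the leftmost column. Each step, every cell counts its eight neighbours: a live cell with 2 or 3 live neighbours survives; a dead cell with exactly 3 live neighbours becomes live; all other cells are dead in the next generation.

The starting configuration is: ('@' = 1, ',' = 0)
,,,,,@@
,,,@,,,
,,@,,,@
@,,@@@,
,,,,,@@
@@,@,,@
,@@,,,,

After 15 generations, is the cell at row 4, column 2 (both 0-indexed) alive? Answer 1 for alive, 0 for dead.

0

0) ,,,,,@@
,,,@,,,
,,@,,,@
@,,@@@,
,,,,,@@
@@,@,,@
,@@,,,,
1) ,,@,,,,
,,,,,@@
,,@,,@@
@,,@@,,
,@@@,,,
,@,,,@@
,@@,,@,
2) ,@@,,@@
,,,,,@@
@,,@,,,
@,,,@@@
,@,@,@@
,,,@@@@
@@@,,@@
3) ,,@,@,,
,@@,@@,
@,,,,,,
,@@@,,,
,,@@,,,
,,,@,,,
,,,,,,,
4) ,@@,@@,
,@@,@@,
@,,,@,,
,@,@,,,
,@,,@,,
,,@@,,,
,,,@,,,
5) ,@,,,@,
@,@,,,@
@,,,@@,
@@@@@,,
,@,,@,,
,,@@@,,
,@,,,,,
6) ,@@,,,@
@,,,@,,
,,,,@@,
@,@,,,@
@,,,,@,
,@@@@,,
,@,@@,,
7) ,@@,@@,
@@,@@,@
@@,@@@,
@@,,@,,
@,,,@@,
@@,,,@,
,,,,@@,
8) ,@@,,,,
,,,,,,,
,,,,,,,
,,@,,,,
,,,,@@,
@@,,,,,
@,@@,,,
9) ,@@@,,,
,,,,,,,
,,,,,,,
,,,,,,,
,@,,,,,
@@@@@,@
@,,@,,,
10) ,@@@,,,
,,@,,,,
,,,,,,,
,,,,,,,
,@,@,,,
,,,@@,@
,,,,,,@
11) ,@@@,,,
,@@@,,,
,,,,,,,
,,,,,,,
,,@@@,,
@,@@@@,
@,,,@@,
12) @,,,,,,
,@,@,,,
,,@,,,,
,,,@,,,
,@@,,@,
,,@,,,,
@,,,,@,
13) @@,,,,@
,@@,,,,
,,@@,,,
,@,@,,,
,@@@,,,
,,@,,,@
,@,,,,@
14) ,,,,,,@
,,,@,,,
,,,@,,,
,@,,@,,
@@,@,,,
,,,@,,,
,@@,,@@
15) @,@,,@@
,,,,,,,
,,@@@,,
@@,@@,,
@@,@@,,
,,,@@,@
@,@,,@@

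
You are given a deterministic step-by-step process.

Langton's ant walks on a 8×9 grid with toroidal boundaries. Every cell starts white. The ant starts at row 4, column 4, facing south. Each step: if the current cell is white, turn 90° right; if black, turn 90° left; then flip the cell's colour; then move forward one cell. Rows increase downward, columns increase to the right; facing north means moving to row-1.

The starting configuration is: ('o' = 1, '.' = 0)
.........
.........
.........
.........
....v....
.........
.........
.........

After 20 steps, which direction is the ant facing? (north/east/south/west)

north

[0] .........
.........
.........
.........
....v....
.........
.........
.........
[1] .........
.........
.........
.........
...<o....
.........
.........
.........
[2] .........
.........
.........
...^.....
...oo....
.........
.........
.........
[3] .........
.........
.........
...o>....
...oo....
.........
.........
.........
[4] .........
.........
.........
...oo....
...ov....
.........
.........
.........
[5] .........
.........
.........
...oo....
...o.>...
.........
.........
.........
[6] .........
.........
.........
...oo....
...o.o...
.....v...
.........
.........
[7] .........
.........
.........
...oo....
...o.o...
....<o...
.........
.........
[8] .........
.........
.........
...oo....
...o^o...
....oo...
.........
.........
[9] .........
.........
.........
...oo....
...oo>...
....oo...
.........
.........
[10] .........
.........
.........
...oo^...
...oo....
....oo...
.........
.........
[11] .........
.........
.........
...ooo>..
...oo....
....oo...
.........
.........
[12] .........
.........
.........
...oooo..
...oo.v..
....oo...
.........
.........
[13] .........
.........
.........
...oooo..
...oo<o..
....oo...
.........
.........
[14] .........
.........
.........
...oo^o..
...oooo..
....oo...
.........
.........
[15] .........
.........
.........
...o<.o..
...oooo..
....oo...
.........
.........
[16] .........
.........
.........
...o..o..
...ovoo..
....oo...
.........
.........
[17] .........
.........
.........
...o..o..
...o.>o..
....oo...
.........
.........
[18] .........
.........
.........
...o.^o..
...o..o..
....oo...
.........
.........
[19] .........
.........
.........
...o.o>..
...o..o..
....oo...
.........
.........
[20] .........
.........
......^..
...o.o...
...o..o..
....oo...
.........
.........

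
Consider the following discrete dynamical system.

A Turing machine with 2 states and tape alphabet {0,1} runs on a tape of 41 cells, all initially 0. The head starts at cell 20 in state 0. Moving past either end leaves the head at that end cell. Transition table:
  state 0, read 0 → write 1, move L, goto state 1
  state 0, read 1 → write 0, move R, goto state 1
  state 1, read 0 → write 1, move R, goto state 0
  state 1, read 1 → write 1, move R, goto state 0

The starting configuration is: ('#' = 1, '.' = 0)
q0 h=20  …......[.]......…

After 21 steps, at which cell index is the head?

t=0: q0 h=20  …......[.]......…
t=1: q1 h=19  …......[.]#.....…
t=2: q0 h=20  ….....#[#]......…
t=3: q1 h=21  …....#.[.]......…
t=4: q0 h=22  …...#.#[.]......…
t=5: q1 h=21  …....#.[#]#.....…
t=6: q0 h=22  …...#.#[#]......…
t=7: q1 h=23  …..#.#.[.]......…
t=8: q0 h=24  ….#.#.#[.]......…
t=9: q1 h=23  …..#.#.[#]#.....…
t=10: q0 h=24  ….#.#.#[#]......…
t=11: q1 h=25  …#.#.#.[.]......…
t=12: q0 h=26  ….#.#.#[.]......…
t=13: q1 h=25  …#.#.#.[#]#.....…
t=14: q0 h=26  ….#.#.#[#]......…
t=15: q1 h=27  …#.#.#.[.]......…
t=16: q0 h=28  ….#.#.#[.]......…
t=17: q1 h=27  …#.#.#.[#]#.....…
t=18: q0 h=28  ….#.#.#[#]......…
t=19: q1 h=29  …#.#.#.[.]......…
t=20: q0 h=30  ….#.#.#[.]......…
t=21: q1 h=29  …#.#.#.[#]#.....…

29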